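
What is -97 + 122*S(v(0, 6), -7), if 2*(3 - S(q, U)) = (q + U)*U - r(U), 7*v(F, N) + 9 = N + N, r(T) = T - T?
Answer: -2537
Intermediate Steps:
r(T) = 0
v(F, N) = -9/7 + 2*N/7 (v(F, N) = -9/7 + (N + N)/7 = -9/7 + (2*N)/7 = -9/7 + 2*N/7)
S(q, U) = 3 - U*(U + q)/2 (S(q, U) = 3 - ((q + U)*U - 1*0)/2 = 3 - ((U + q)*U + 0)/2 = 3 - (U*(U + q) + 0)/2 = 3 - U*(U + q)/2)
-97 + 122*S(v(0, 6), -7) = -97 + 122*(3 - ½*(-7)² - ½*(-7)*(-9/7 + (2/7)*6)) = -97 + 122*(3 - ½*49 - ½*(-7)*(-9/7 + 12/7)) = -97 + 122*(3 - 49/2 - ½*(-7)*3/7) = -97 + 122*(3 - 49/2 + 3/2) = -97 + 122*(-20) = -97 - 2440 = -2537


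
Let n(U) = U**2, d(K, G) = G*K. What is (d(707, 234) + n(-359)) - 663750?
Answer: -369431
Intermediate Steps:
(d(707, 234) + n(-359)) - 663750 = (234*707 + (-359)**2) - 663750 = (165438 + 128881) - 663750 = 294319 - 663750 = -369431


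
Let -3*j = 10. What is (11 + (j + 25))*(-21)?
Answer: -686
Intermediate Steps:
j = -10/3 (j = -1/3*10 = -10/3 ≈ -3.3333)
(11 + (j + 25))*(-21) = (11 + (-10/3 + 25))*(-21) = (11 + 65/3)*(-21) = (98/3)*(-21) = -686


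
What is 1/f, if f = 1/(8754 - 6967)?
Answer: 1787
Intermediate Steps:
f = 1/1787 ≈ 0.00055960
1/f = 1/(1/1787) = 1787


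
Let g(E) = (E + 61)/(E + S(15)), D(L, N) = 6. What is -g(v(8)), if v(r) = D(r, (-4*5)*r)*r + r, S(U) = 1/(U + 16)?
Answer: -403/193 ≈ -2.0881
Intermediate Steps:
S(U) = 1/(16 + U)
v(r) = 7*r (v(r) = 6*r + r = 7*r)
g(E) = (61 + E)/(1/31 + E) (g(E) = (E + 61)/(E + 1/(16 + 15)) = (61 + E)/(E + 1/31) = (61 + E)/(1/31 + E))
-g(v(8)) = -31*(61 + 7*8)/(1 + 31*(7*8)) = -31*(61 + 56)/(1 + 31*56) = -31*117/(1 + 1736) = -31*117/1737 = -1*403/193 = -403/193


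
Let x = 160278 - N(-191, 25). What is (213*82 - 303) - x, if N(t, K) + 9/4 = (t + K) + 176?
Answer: -572429/4 ≈ -1.4311e+5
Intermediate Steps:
N(t, K) = 695/4 + K + t (N(t, K) = -9/4 + ((t + K) + 176) = -9/4 + ((K + t) + 176) = -9/4 + (176 + K + t) = 695/4 + K + t)
x = 641081/4 (x = 160278 - (695/4 + 25 - 191) = 160278 - 1*31/4 = 160278 - 31/4 = 641081/4 ≈ 1.6027e+5)
(213*82 - 303) - x = (213*82 - 303) - 1*641081/4 = (17466 - 303) - 641081/4 = 17163 - 641081/4 = -572429/4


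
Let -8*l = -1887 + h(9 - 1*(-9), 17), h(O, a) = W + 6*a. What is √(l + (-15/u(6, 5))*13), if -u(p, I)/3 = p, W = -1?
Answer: 53*√3/6 ≈ 15.300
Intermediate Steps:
u(p, I) = -3*p
h(O, a) = -1 + 6*a
l = 893/4 (l = -(-1887 + (-1 + 6*17))/8 = -(-1887 + (-1 + 102))/8 = -(-1887 + 101)/8 = -⅛*(-1786) = 893/4 ≈ 223.25)
√(l + (-15/u(6, 5))*13) = √(893/4 + (-15/(-3*6))*13) = √(893/4 + (-15/(-18))*13) = √(893/4 - 1/18*(-15)*13) = √(893/4 + (⅚)*13) = √(893/4 + 65/6) = √(2809/12) = 53*√3/6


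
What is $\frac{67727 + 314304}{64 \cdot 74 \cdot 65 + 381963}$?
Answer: $\frac{382031}{689803} \approx 0.55383$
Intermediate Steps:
$\frac{67727 + 314304}{64 \cdot 74 \cdot 65 + 381963} = \frac{382031}{4736 \cdot 65 + 381963} = \frac{382031}{307840 + 381963} = \frac{382031}{689803}$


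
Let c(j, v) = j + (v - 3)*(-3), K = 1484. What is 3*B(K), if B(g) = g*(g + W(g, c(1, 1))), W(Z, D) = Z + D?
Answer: 13244700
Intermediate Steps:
c(j, v) = 9 + j - 3*v (c(j, v) = j + (-3 + v)*(-3) = j + (9 - 3*v) = 9 + j - 3*v)
W(Z, D) = D + Z
B(g) = g*(7 + 2*g) (B(g) = g*(g + ((9 + 1 - 3*1) + g)) = g*(g + ((9 + 1 - 3) + g)) = g*(g + (7 + g)) = g*(7 + 2*g))
3*B(K) = 3*(1484*(7 + 2*1484)) = 3*(1484*(7 + 2968)) = 3*(1484*2975) = 3*4414900 = 13244700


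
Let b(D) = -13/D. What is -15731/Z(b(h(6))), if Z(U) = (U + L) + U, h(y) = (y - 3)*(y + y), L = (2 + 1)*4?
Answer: -283158/203 ≈ -1394.9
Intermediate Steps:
L = 12 (L = 3*4 = 12)
h(y) = 2*y*(-3 + y) (h(y) = (-3 + y)*(2*y) = 2*y*(-3 + y))
Z(U) = 12 + 2*U (Z(U) = (U + 12) + U = (12 + U) + U = 12 + 2*U)
-15731/Z(b(h(6))) = -15731/(12 + 2*(-13*1/(12*(-3 + 6)))) = -15731/(12 + 2*(-13/(2*6*3))) = -15731/(12 + 2*(-13/36)) = -15731/(12 - 13/18) = -15731/203/18 = -15731*18/203 = -283158/203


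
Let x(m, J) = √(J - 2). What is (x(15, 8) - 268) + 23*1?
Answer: -245 + √6 ≈ -242.55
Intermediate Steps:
x(m, J) = √(-2 + J)
(x(15, 8) - 268) + 23*1 = (√(-2 + 8) - 268) + 23*1 = (√6 - 268) + 23 = (-268 + √6) + 23 = -245 + √6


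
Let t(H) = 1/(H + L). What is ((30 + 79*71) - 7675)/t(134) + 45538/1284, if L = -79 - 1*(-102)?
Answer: -205193815/642 ≈ -3.1962e+5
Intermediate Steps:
L = 23 (L = -79 + 102 = 23)
t(H) = 1/(23 + H) (t(H) = 1/(H + 23) = 1/(23 + H))
((30 + 79*71) - 7675)/t(134) + 45538/1284 = ((30 + 79*71) - 7675)/(1/(23 + 134)) + 45538/1284 = ((30 + 5609) - 7675)/(1/157) + 45538*(1/1284) = (5639 - 7675)/(1/157) + 22769/642 = -2036*157 + 22769/642 = -319652 + 22769/642 = -205193815/642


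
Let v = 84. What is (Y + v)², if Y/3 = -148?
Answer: 129600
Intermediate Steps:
Y = -444 (Y = 3*(-148) = -444)
(Y + v)² = (-444 + 84)² = (-360)² = 129600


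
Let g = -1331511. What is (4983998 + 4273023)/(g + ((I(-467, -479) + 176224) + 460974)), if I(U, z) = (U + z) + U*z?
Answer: -9257021/471566 ≈ -19.630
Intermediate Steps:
I(U, z) = U + z + U*z
(4983998 + 4273023)/(g + ((I(-467, -479) + 176224) + 460974)) = (4983998 + 4273023)/(-1331511 + (((-467 - 479 - 467*(-479)) + 176224) + 460974)) = 9257021/(-1331511 + (((-467 - 479 + 223693) + 176224) + 460974)) = 9257021/(-1331511 + ((222747 + 176224) + 460974)) = 9257021/(-1331511 + (398971 + 460974)) = 9257021/(-1331511 + 859945) = 9257021/(-471566) = 9257021*(-1/471566) = -9257021/471566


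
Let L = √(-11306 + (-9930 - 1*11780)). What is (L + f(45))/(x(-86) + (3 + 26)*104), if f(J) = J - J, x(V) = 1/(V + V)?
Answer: 344*I*√8254/518751 ≈ 0.060246*I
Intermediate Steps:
L = 2*I*√8254 (L = √(-11306 + (-9930 - 11780)) = √(-11306 - 21710) = √(-33016) = 2*I*√8254 ≈ 181.7*I)
x(V) = 1/(2*V)
f(J) = 0
(L + f(45))/(x(-86) + (3 + 26)*104) = (2*I*√8254 + 0)/((½)/(-86) + (3 + 26)*104) = (2*I*√8254)/((½)*(-1/86) + 29*104) = (2*I*√8254)/(-1/172 + 3016) = (2*I*√8254)/(518751/172) = (2*I*√8254)*(172/518751) = 344*I*√8254/518751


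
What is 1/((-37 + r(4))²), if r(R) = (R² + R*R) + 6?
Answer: 1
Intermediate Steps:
r(R) = 6 + 2*R² (r(R) = (R² + R²) + 6 = 2*R² + 6 = 6 + 2*R²)
1/((-37 + r(4))²) = 1/((-37 + (6 + 2*4²))²) = 1/((-37 + (6 + 2*16))²) = 1/((-37 + (6 + 32))²) = 1/((-37 + 38)²) = 1/(1²) = 1/1 = 1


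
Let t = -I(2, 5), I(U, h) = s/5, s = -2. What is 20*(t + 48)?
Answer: 968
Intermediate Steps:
I(U, h) = -⅖ (I(U, h) = -2/5 = -2*⅕ = -⅖)
t = ⅖ (t = -1*(-⅖) = ⅖ ≈ 0.40000)
20*(t + 48) = 20*(⅖ + 48) = 20*(242/5) = 968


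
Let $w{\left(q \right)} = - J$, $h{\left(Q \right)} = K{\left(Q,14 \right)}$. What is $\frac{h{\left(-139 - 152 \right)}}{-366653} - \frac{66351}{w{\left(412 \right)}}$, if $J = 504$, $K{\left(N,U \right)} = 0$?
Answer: $\frac{22117}{168} \approx 131.65$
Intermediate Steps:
$h{\left(Q \right)} = 0$
$w{\left(q \right)} = -504$ ($w{\left(q \right)} = \left(-1\right) 504 = -504$)
$\frac{h{\left(-139 - 152 \right)}}{-366653} - \frac{66351}{w{\left(412 \right)}} = \frac{0}{-366653} - \frac{66351}{-504} = 0 \left(- \frac{1}{366653}\right) - - \frac{22117}{168} = 0 + \frac{22117}{168} = \frac{22117}{168}$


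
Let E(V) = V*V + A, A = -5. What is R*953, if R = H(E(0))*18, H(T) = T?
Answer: -85770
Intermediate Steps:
E(V) = -5 + V² (E(V) = V*V - 5 = V² - 5 = -5 + V²)
R = -90 (R = (-5 + 0²)*18 = (-5 + 0)*18 = -5*18 = -90)
R*953 = -90*953 = -85770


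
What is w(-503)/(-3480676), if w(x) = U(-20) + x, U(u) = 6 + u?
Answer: 517/3480676 ≈ 0.00014853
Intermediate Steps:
w(x) = -14 + x (w(x) = (6 - 20) + x = -14 + x)
w(-503)/(-3480676) = (-14 - 503)/(-3480676) = -517*(-1/3480676) = 517/3480676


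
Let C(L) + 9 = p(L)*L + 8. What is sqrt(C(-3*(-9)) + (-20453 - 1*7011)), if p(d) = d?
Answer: 4*I*sqrt(1671) ≈ 163.51*I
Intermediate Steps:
C(L) = -1 + L**2 (C(L) = -9 + (L*L + 8) = -9 + (L**2 + 8) = -9 + (8 + L**2) = -1 + L**2)
sqrt(C(-3*(-9)) + (-20453 - 1*7011)) = sqrt((-1 + (-3*(-9))**2) + (-20453 - 1*7011)) = sqrt((-1 + 27**2) + (-20453 - 7011)) = sqrt((-1 + 729) - 27464) = sqrt(728 - 27464) = sqrt(-26736) = 4*I*sqrt(1671)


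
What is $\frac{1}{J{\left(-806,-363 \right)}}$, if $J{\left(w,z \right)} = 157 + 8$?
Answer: $\frac{1}{165} \approx 0.0060606$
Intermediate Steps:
$J{\left(w,z \right)} = 165$
$\frac{1}{J{\left(-806,-363 \right)}} = \frac{1}{165}$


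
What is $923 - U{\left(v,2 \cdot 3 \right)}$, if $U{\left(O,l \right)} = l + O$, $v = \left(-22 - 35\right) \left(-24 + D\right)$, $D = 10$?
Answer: $119$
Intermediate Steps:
$v = 798$ ($v = \left(-22 - 35\right) \left(-24 + 10\right) = \left(-57\right) \left(-14\right) = 798$)
$U{\left(O,l \right)} = O + l$
$923 - U{\left(v,2 \cdot 3 \right)} = 923 - \left(798 + 2 \cdot 3\right) = 923 - \left(798 + 6\right) = 923 - 804 = 119$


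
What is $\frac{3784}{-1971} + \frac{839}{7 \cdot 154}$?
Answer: $- \frac{2425483}{2124738} \approx -1.1415$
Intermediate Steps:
$\frac{3784}{-1971} + \frac{839}{7 \cdot 154} = 3784 \left(- \frac{1}{1971}\right) + \frac{839}{1078} = - \frac{3784}{1971} + 839 \cdot \frac{1}{1078} = - \frac{3784}{1971} + \frac{839}{1078} = - \frac{2425483}{2124738}$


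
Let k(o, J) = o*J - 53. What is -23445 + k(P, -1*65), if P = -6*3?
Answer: -22328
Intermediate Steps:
P = -18
k(o, J) = -53 + J*o (k(o, J) = J*o - 53 = -53 + J*o)
-23445 + k(P, -1*65) = -23445 + (-53 - 1*65*(-18)) = -23445 + (-53 - 65*(-18)) = -23445 + (-53 + 1170) = -23445 + 1117 = -22328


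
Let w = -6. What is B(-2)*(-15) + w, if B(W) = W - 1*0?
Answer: 24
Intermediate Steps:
B(W) = W (B(W) = W + 0 = W)
B(-2)*(-15) + w = -2*(-15) - 6 = 30 - 6 = 24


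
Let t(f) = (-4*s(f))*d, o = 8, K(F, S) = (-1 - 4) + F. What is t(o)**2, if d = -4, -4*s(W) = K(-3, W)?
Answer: 1024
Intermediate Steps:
K(F, S) = -5 + F
s(W) = 2 (s(W) = -(-5 - 3)/4 = -1/4*(-8) = 2)
t(f) = 32 (t(f) = -4*2*(-4) = -8*(-4) = 32)
t(o)**2 = 32**2 = 1024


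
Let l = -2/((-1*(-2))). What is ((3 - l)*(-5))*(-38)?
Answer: 760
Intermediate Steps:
l = -1 (l = -2/2 = -2*½ = -1)
((3 - l)*(-5))*(-38) = ((3 - 1*(-1))*(-5))*(-38) = ((3 + 1)*(-5))*(-38) = (4*(-5))*(-38) = -20*(-38) = 760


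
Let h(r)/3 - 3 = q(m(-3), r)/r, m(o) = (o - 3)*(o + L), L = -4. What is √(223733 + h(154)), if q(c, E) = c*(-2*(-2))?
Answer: √27073178/11 ≈ 473.02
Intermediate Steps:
m(o) = (-4 + o)*(-3 + o) (m(o) = (o - 3)*(o - 4) = (-3 + o)*(-4 + o) = (-4 + o)*(-3 + o))
q(c, E) = 4*c (q(c, E) = c*4 = 4*c)
h(r) = 9 + 504/r (h(r) = 9 + 3*((4*(12 + (-3)² - 7*(-3)))/r) = 9 + 3*((4*(12 + 9 + 21))/r) = 9 + 3*((4*42)/r) = 9 + 3*(168/r) = 9 + 504/r)
√(223733 + h(154)) = √(223733 + (9 + 504/154)) = √(223733 + (9 + 504*(1/154))) = √(223733 + (9 + 36/11)) = √(223733 + 135/11) = √(2461198/11) = √27073178/11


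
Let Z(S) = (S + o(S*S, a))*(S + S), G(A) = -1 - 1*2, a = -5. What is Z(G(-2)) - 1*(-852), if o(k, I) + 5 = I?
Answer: 930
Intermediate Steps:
o(k, I) = -5 + I
G(A) = -3 (G(A) = -1 - 2 = -3)
Z(S) = 2*S*(-10 + S) (Z(S) = (S + (-5 - 5))*(S + S) = (S - 10)*(2*S) = (-10 + S)*(2*S) = 2*S*(-10 + S))
Z(G(-2)) - 1*(-852) = 2*(-3)*(-10 - 3) - 1*(-852) = 2*(-3)*(-13) + 852 = 78 + 852 = 930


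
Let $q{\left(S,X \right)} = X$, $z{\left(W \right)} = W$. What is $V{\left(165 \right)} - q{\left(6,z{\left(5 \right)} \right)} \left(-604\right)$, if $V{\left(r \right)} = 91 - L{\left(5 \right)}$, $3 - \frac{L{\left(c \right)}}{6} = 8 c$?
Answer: $3333$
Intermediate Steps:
$L{\left(c \right)} = 18 - 48 c$ ($L{\left(c \right)} = 18 - 6 \cdot 8 c = 18 - 48 c$)
$V{\left(r \right)} = 313$ ($V{\left(r \right)} = 91 - \left(18 - 240\right) = 91 - -222 = 91 + 222 = 313$)
$V{\left(165 \right)} - q{\left(6,z{\left(5 \right)} \right)} \left(-604\right) = 313 - 5 \left(-604\right) = 313 - -3020 = 313 + 3020 = 3333$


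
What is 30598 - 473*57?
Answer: 3637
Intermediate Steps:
30598 - 473*57 = 30598 - 1*26961 = 30598 - 26961 = 3637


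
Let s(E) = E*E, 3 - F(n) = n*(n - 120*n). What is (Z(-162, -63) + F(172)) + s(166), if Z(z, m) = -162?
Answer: 3547893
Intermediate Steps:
F(n) = 3 + 119*n² (F(n) = 3 - n*(n - 120*n) = 3 - n*(-119*n) = 3 - (-119)*n² = 3 + 119*n²)
s(E) = E²
(Z(-162, -63) + F(172)) + s(166) = (-162 + (3 + 119*172²)) + 166² = (-162 + (3 + 119*29584)) + 27556 = (-162 + (3 + 3520496)) + 27556 = (-162 + 3520499) + 27556 = 3520337 + 27556 = 3547893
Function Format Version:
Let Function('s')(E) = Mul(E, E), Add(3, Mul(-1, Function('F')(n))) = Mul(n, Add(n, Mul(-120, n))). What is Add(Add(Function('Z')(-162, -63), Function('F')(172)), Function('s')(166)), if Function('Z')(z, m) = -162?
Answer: 3547893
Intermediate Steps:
Function('F')(n) = Add(3, Mul(119, Pow(n, 2))) (Function('F')(n) = Add(3, Mul(-1, Mul(n, Add(n, Mul(-120, n))))) = Add(3, Mul(-1, Mul(n, Mul(-119, n)))) = Add(3, Mul(-1, Mul(-119, Pow(n, 2)))) = Add(3, Mul(119, Pow(n, 2))))
Function('s')(E) = Pow(E, 2)
Add(Add(Function('Z')(-162, -63), Function('F')(172)), Function('s')(166)) = Add(Add(-162, Add(3, Mul(119, Pow(172, 2)))), Pow(166, 2)) = Add(Add(-162, Add(3, Mul(119, 29584))), 27556) = Add(Add(-162, Add(3, 3520496)), 27556) = Add(Add(-162, 3520499), 27556) = Add(3520337, 27556) = 3547893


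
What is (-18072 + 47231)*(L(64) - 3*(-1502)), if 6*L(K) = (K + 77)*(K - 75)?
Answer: 247705705/2 ≈ 1.2385e+8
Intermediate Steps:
L(K) = (-75 + K)*(77 + K)/6 (L(K) = ((K + 77)*(K - 75))/6 = ((77 + K)*(-75 + K))/6 = ((-75 + K)*(77 + K))/6 = (-75 + K)*(77 + K)/6)
(-18072 + 47231)*(L(64) - 3*(-1502)) = (-18072 + 47231)*((-1925/2 + (⅓)*64 + (⅙)*64²) - 3*(-1502)) = 29159*((-1925/2 + 64/3 + (⅙)*4096) + 4506) = 29159*((-1925/2 + 64/3 + 2048/3) + 4506) = 29159*(-517/2 + 4506) = 29159*(8495/2) = 247705705/2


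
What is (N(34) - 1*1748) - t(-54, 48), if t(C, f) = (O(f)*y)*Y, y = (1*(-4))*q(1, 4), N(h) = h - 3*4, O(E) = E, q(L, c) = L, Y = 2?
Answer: -1342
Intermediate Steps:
N(h) = -12 + h (N(h) = h - 12 = -12 + h)
y = -4 (y = (1*(-4))*1 = -4*1 = -4)
t(C, f) = -8*f (t(C, f) = (f*(-4))*2 = -4*f*2 = -8*f)
(N(34) - 1*1748) - t(-54, 48) = ((-12 + 34) - 1*1748) - (-8)*48 = (22 - 1748) - 1*(-384) = -1726 + 384 = -1342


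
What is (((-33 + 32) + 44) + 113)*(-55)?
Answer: -8580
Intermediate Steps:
(((-33 + 32) + 44) + 113)*(-55) = ((-1 + 44) + 113)*(-55) = (43 + 113)*(-55) = 156*(-55) = -8580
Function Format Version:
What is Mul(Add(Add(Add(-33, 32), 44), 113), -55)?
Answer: -8580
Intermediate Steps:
Mul(Add(Add(Add(-33, 32), 44), 113), -55) = Mul(Add(Add(-1, 44), 113), -55) = Mul(Add(43, 113), -55) = Mul(156, -55) = -8580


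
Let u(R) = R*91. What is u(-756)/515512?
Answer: -17199/128878 ≈ -0.13345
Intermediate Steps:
u(R) = 91*R
u(-756)/515512 = (91*(-756))/515512 = -68796*1/515512 = -17199/128878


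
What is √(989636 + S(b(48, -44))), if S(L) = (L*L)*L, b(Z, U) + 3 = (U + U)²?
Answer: √463865559657 ≈ 6.8108e+5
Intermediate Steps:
b(Z, U) = -3 + 4*U² (b(Z, U) = -3 + (U + U)² = -3 + (2*U)² = -3 + 4*U²)
S(L) = L³ (S(L) = L²*L = L³)
√(989636 + S(b(48, -44))) = √(989636 + (-3 + 4*(-44)²)³) = √(989636 + (-3 + 4*1936)³) = √(989636 + (-3 + 7744)³) = √(989636 + 7741³) = √(989636 + 463864570021) = √463865559657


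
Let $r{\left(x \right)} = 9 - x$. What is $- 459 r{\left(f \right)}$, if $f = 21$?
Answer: $5508$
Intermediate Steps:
$- 459 r{\left(f \right)} = - 459 \left(9 - 21\right) = \left(-459\right) \left(-12\right) = 5508$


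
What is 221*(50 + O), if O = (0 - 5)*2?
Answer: 8840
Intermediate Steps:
O = -10 (O = -5*2 = -10)
221*(50 + O) = 221*(50 - 10) = 221*40 = 8840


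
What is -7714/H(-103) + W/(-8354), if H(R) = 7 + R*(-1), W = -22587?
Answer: -30979093/459470 ≈ -67.424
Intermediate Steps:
H(R) = 7 - R
-7714/H(-103) + W/(-8354) = -7714/(7 - 1*(-103)) - 22587/(-8354) = -7714/(7 + 103) - 22587*(-1/8354) = -7714/110 + 22587/8354 = -7714*1/110 + 22587/8354 = -3857/55 + 22587/8354 = -30979093/459470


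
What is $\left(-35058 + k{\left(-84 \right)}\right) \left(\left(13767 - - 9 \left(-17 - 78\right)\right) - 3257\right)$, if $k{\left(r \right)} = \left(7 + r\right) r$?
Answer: $-276036450$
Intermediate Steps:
$k{\left(r \right)} = r \left(7 + r\right)$
$\left(-35058 + k{\left(-84 \right)}\right) \left(\left(13767 - - 9 \left(-17 - 78\right)\right) - 3257\right) = \left(-35058 - 84 \left(7 - 84\right)\right) \left(\left(13767 - - 9 \left(-17 - 78\right)\right) - 3257\right) = \left(-35058 - -6468\right) \left(\left(13767 - \left(-9\right) \left(-95\right)\right) - 3257\right) = \left(-35058 + 6468\right) \left(\left(13767 - 855\right) - 3257\right) = - 28590 \left(\left(13767 - 855\right) - 3257\right) = - 28590 \left(12912 - 3257\right) = \left(-28590\right) 9655 = -276036450$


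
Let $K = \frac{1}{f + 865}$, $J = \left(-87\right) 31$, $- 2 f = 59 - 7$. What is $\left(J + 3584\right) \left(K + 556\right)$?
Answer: $\frac{413772195}{839} \approx 4.9317 \cdot 10^{5}$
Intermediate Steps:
$f = -26$ ($f = - \frac{59 - 7}{2} = \left(- \frac{1}{2}\right) 52 = -26$)
$J = -2697$
$K = \frac{1}{839}$ ($K = \frac{1}{-26 + 865} = \frac{1}{839} \approx 0.0011919$)
$\left(J + 3584\right) \left(K + 556\right) = \left(-2697 + 3584\right) \left(\frac{1}{839} + 556\right) = 887 \cdot \frac{466485}{839} = \frac{413772195}{839}$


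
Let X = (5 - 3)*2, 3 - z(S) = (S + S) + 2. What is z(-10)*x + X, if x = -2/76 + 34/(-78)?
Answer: -2819/494 ≈ -5.7065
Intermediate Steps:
z(S) = 1 - 2*S (z(S) = 3 - ((S + S) + 2) = 3 - (2*S + 2) = 3 - (2 + 2*S) = 3 + (-2 - 2*S) = 1 - 2*S)
X = 4 (X = 2*2 = 4)
x = -685/1482 (x = -2*1/76 + 34*(-1/78) = -1/38 - 17/39 = -685/1482 ≈ -0.46221)
z(-10)*x + X = (1 - 2*(-10))*(-685/1482) + 4 = (1 + 20)*(-685/1482) + 4 = 21*(-685/1482) + 4 = -4795/494 + 4 = -2819/494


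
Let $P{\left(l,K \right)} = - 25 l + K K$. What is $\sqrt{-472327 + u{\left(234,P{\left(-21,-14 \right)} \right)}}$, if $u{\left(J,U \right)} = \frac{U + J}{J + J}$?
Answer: $\frac{i \sqrt{2873625053}}{78} \approx 687.26 i$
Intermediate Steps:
$P{\left(l,K \right)} = K^{2} - 25 l$ ($P{\left(l,K \right)} = - 25 l + K^{2} = K^{2} - 25 l$)
$u{\left(J,U \right)} = \frac{J + U}{2 J}$
$\sqrt{-472327 + u{\left(234,P{\left(-21,-14 \right)} \right)}} = \sqrt{-472327 + \frac{234 + \left(\left(-14\right)^{2} - -525\right)}{2 \cdot 234}} = \sqrt{-472327 + \frac{1}{2} \cdot \frac{1}{234} \left(234 + \left(196 + 525\right)\right)} = \sqrt{-472327 + \frac{1}{2} \cdot \frac{1}{234} \left(234 + 721\right)} = \sqrt{-472327 + \frac{1}{2} \cdot \frac{1}{234} \cdot 955} = \sqrt{-472327 + \frac{955}{468}} = \sqrt{- \frac{221048081}{468}} = \frac{i \sqrt{2873625053}}{78}$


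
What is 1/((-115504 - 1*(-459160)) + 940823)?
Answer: 1/1284479 ≈ 7.7853e-7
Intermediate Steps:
1/((-115504 - 1*(-459160)) + 940823) = 1/((-115504 + 459160) + 940823) = 1/(343656 + 940823) = 1/1284479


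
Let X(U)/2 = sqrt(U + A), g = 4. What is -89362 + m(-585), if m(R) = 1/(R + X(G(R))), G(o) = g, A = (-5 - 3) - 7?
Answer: -30585842963/342269 - 2*I*sqrt(11)/342269 ≈ -89362.0 - 1.938e-5*I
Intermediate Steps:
A = -15 (A = -8 - 7 = -15)
G(o) = 4
X(U) = 2*sqrt(-15 + U) (X(U) = 2*sqrt(U - 15) = 2*sqrt(-15 + U))
m(R) = 1/(R + 2*I*sqrt(11)) (m(R) = 1/(R + 2*sqrt(-15 + 4)) = 1/(R + 2*sqrt(-11)) = 1/(R + 2*(I*sqrt(11))) = 1/(R + 2*I*sqrt(11)))
-89362 + m(-585) = -89362 + 1/(-585 + 2*I*sqrt(11))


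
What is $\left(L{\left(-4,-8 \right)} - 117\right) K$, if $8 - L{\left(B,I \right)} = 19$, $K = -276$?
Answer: $35328$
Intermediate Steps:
$L{\left(B,I \right)} = -11$ ($L{\left(B,I \right)} = 8 - 19 = -11$)
$\left(L{\left(-4,-8 \right)} - 117\right) K = \left(-11 - 117\right) \left(-276\right) = \left(-128\right) \left(-276\right) = 35328$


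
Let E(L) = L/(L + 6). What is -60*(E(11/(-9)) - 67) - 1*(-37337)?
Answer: 1779011/43 ≈ 41372.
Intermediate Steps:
E(L) = L/(6 + L)
-60*(E(11/(-9)) - 67) - 1*(-37337) = -60*((11/(-9))/(6 + 11/(-9)) - 67) - 1*(-37337) = -60*((11*(-1/9))/(6 + 11*(-1/9)) - 67) + 37337 = -60*(-11/(9*(6 - 11/9)) - 67) + 37337 = -60*(-11/(9*43/9) - 67) + 37337 = -60*(-11/9*9/43 - 67) + 37337 = -60*(-11/43 - 67) + 37337 = -60*(-2892/43) + 37337 = 173520/43 + 37337 = 1779011/43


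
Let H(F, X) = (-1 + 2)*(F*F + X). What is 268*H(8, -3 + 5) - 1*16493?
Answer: 1195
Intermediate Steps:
H(F, X) = X + F² (H(F, X) = 1*(F² + X) = 1*(X + F²) = X + F²)
268*H(8, -3 + 5) - 1*16493 = 268*((-3 + 5) + 8²) - 1*16493 = 268*(2 + 64) - 16493 = 268*66 - 16493 = 17688 - 16493 = 1195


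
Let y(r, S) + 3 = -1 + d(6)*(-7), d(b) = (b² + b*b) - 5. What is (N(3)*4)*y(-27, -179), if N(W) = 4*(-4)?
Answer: 30272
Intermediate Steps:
N(W) = -16
d(b) = -5 + 2*b² (d(b) = (b² + b²) - 5 = 2*b² - 5 = -5 + 2*b²)
y(r, S) = -473 (y(r, S) = -3 + (-1 + (-5 + 2*6²)*(-7)) = -3 + (-1 + (-5 + 2*36)*(-7)) = -3 + (-1 + (-5 + 72)*(-7)) = -3 + (-1 + 67*(-7)) = -3 + (-1 - 469) = -3 - 470 = -473)
(N(3)*4)*y(-27, -179) = -16*4*(-473) = -64*(-473) = 30272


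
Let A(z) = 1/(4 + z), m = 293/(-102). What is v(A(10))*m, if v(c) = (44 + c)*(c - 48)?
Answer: 121304051/19992 ≈ 6067.6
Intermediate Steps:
m = -293/102 (m = 293*(-1/102) = -293/102 ≈ -2.8725)
v(c) = (-48 + c)*(44 + c) (v(c) = (44 + c)*(-48 + c) = (-48 + c)*(44 + c))
v(A(10))*m = (-2112 + (1/(4 + 10))**2 - 4/(4 + 10))*(-293/102) = (-2112 + (1/14)**2 - 4/14)*(-293/102) = (-2112 + (1/14)**2 - 4*1/14)*(-293/102) = (-2112 + 1/196 - 2/7)*(-293/102) = -414007/196*(-293/102) = 121304051/19992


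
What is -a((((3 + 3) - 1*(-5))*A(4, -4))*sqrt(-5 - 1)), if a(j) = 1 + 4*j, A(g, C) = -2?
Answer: -1 + 88*I*sqrt(6) ≈ -1.0 + 215.56*I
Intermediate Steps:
-a((((3 + 3) - 1*(-5))*A(4, -4))*sqrt(-5 - 1)) = -(1 + 4*((((3 + 3) - 1*(-5))*(-2))*sqrt(-5 - 1))) = -(1 + 4*(((6 + 5)*(-2))*sqrt(-6))) = -(1 + 4*((11*(-2))*(I*sqrt(6)))) = -(1 + 4*(-22*I*sqrt(6))) = -(1 - 88*I*sqrt(6)) = -1 + 88*I*sqrt(6)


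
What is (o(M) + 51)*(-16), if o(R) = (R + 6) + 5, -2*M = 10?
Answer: -912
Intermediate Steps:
M = -5 (M = -1/2*10 = -5)
o(R) = 11 + R (o(R) = (6 + R) + 5 = 11 + R)
(o(M) + 51)*(-16) = ((11 - 5) + 51)*(-16) = (6 + 51)*(-16) = 57*(-16) = -912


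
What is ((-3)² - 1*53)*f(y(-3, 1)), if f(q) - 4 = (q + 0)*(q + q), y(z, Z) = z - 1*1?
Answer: -1584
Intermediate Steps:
y(z, Z) = -1 + z (y(z, Z) = z - 1 = -1 + z)
f(q) = 4 + 2*q² (f(q) = 4 + (q + 0)*(q + q) = 4 + q*(2*q) = 4 + 2*q²)
((-3)² - 1*53)*f(y(-3, 1)) = ((-3)² - 1*53)*(4 + 2*(-1 - 3)²) = (9 - 53)*(4 + 2*(-4)²) = -44*(4 + 2*16) = -44*(4 + 32) = -44*36 = -1584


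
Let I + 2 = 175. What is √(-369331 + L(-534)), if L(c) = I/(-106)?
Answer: I*√4149821454/106 ≈ 607.73*I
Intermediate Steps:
I = 173 (I = -2 + 175 = 173)
L(c) = -173/106 (L(c) = 173/(-106) = 173*(-1/106) = -173/106)
√(-369331 + L(-534)) = √(-369331 - 173/106) = √(-39149259/106) = I*√4149821454/106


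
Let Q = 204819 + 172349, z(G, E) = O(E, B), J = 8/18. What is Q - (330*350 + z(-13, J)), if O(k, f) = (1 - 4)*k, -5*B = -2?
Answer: 785008/3 ≈ 2.6167e+5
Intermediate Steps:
J = 4/9 (J = 8*(1/18) = 4/9 ≈ 0.44444)
B = 2/5 (B = -1/5*(-2) = 2/5 ≈ 0.40000)
O(k, f) = -3*k
z(G, E) = -3*E
Q = 377168
Q - (330*350 + z(-13, J)) = 377168 - (330*350 - 3*4/9) = 377168 - (115500 - 4/3) = 377168 - 1*346496/3 = 377168 - 346496/3 = 785008/3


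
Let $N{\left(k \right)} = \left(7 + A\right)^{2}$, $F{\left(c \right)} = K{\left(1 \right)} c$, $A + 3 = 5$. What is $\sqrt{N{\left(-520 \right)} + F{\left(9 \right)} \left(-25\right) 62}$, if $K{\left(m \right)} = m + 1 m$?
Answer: $3 i \sqrt{3091} \approx 166.79 i$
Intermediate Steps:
$K{\left(m \right)} = 2 m$ ($K{\left(m \right)} = m + m = 2 m$)
$A = 2$ ($A = -3 + 5 = 2$)
$F{\left(c \right)} = 2 c$ ($F{\left(c \right)} = 2 \cdot 1 c = 2 c$)
$N{\left(k \right)} = 81$ ($N{\left(k \right)} = \left(7 + 2\right)^{2} = 9^{2} = 81$)
$\sqrt{N{\left(-520 \right)} + F{\left(9 \right)} \left(-25\right) 62} = \sqrt{81 + 2 \cdot 9 \left(-25\right) 62} = \sqrt{81 + 18 \left(-25\right) 62} = \sqrt{81 - 27900} = \sqrt{-27819} = 3 i \sqrt{3091}$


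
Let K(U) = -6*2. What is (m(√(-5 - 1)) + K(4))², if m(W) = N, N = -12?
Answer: 576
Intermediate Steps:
K(U) = -12
m(W) = -12
(m(√(-5 - 1)) + K(4))² = (-12 - 12)² = (-24)² = 576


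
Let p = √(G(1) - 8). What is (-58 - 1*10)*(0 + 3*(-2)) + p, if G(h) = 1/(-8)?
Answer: 408 + I*√130/4 ≈ 408.0 + 2.8504*I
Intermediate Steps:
G(h) = -⅛
p = I*√130/4 (p = √(-⅛ - 8) = √(-65/8) = I*√130/4 ≈ 2.8504*I)
(-58 - 1*10)*(0 + 3*(-2)) + p = (-58 - 1*10)*(0 + 3*(-2)) + I*√130/4 = (-58 - 10)*(0 - 6) + I*√130/4 = -68*(-6) + I*√130/4 = 408 + I*√130/4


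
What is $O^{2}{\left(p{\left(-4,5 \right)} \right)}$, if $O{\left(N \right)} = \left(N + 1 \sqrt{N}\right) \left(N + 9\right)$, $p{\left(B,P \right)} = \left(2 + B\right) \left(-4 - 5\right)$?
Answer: $249318 + 78732 \sqrt{2} \approx 3.6066 \cdot 10^{5}$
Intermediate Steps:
$p{\left(B,P \right)} = -18 - 9 B$ ($p{\left(B,P \right)} = \left(2 + B\right) \left(-9\right) = -18 - 9 B$)
$O{\left(N \right)} = \left(9 + N\right) \left(N + \sqrt{N}\right)$ ($O{\left(N \right)} = \left(N + \sqrt{N}\right) \left(9 + N\right) = \left(9 + N\right) \left(N + \sqrt{N}\right)$)
$O^{2}{\left(p{\left(-4,5 \right)} \right)} = \left(\left(-18 - -36\right)^{2} + \left(-18 - -36\right)^{\frac{3}{2}} + 9 \left(-18 - -36\right) + 9 \sqrt{-18 - -36}\right)^{2} = \left(\left(-18 + 36\right)^{2} + \left(-18 + 36\right)^{\frac{3}{2}} + 9 \left(-18 + 36\right) + 9 \sqrt{-18 + 36}\right)^{2} = \left(18^{2} + 18^{\frac{3}{2}} + 9 \cdot 18 + 9 \sqrt{18}\right)^{2} = \left(324 + 54 \sqrt{2} + 162 + 9 \cdot 3 \sqrt{2}\right)^{2} = \left(324 + 54 \sqrt{2} + 162 + 27 \sqrt{2}\right)^{2} = \left(486 + 81 \sqrt{2}\right)^{2}$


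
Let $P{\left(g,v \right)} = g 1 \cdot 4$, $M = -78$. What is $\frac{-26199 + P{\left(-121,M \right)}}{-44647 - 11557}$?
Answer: $\frac{26683}{56204} \approx 0.47475$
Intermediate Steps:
$P{\left(g,v \right)} = 4 g$ ($P{\left(g,v \right)} = g 4 = 4 g$)
$\frac{-26199 + P{\left(-121,M \right)}}{-44647 - 11557} = \frac{-26199 + 4 \left(-121\right)}{-44647 - 11557} = \frac{-26199 - 484}{-56204} = \left(-26683\right) \left(- \frac{1}{56204}\right) = \frac{26683}{56204}$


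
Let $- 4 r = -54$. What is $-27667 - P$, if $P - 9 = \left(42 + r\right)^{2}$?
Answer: $- \frac{123025}{4} \approx -30756.0$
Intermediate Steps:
$r = \frac{27}{2}$ ($r = \left(- \frac{1}{4}\right) \left(-54\right) = \frac{27}{2} \approx 13.5$)
$P = \frac{12357}{4}$ ($P = 9 + \left(42 + \frac{27}{2}\right)^{2} = 9 + \left(\frac{111}{2}\right)^{2} = 9 + \frac{12321}{4} = \frac{12357}{4} \approx 3089.3$)
$-27667 - P = -27667 - \frac{12357}{4} = - \frac{123025}{4}$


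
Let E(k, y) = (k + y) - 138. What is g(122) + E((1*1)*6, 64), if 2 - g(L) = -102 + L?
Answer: -86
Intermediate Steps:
g(L) = 104 - L (g(L) = 2 - (-102 + L) = 2 + (102 - L) = 104 - L)
E(k, y) = -138 + k + y
g(122) + E((1*1)*6, 64) = (104 - 1*122) + (-138 + (1*1)*6 + 64) = (104 - 122) + (-138 + 1*6 + 64) = -18 + (-138 + 6 + 64) = -18 - 68 = -86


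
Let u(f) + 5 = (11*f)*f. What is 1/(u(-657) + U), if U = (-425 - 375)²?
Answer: 1/5388134 ≈ 1.8559e-7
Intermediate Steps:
u(f) = -5 + 11*f² (u(f) = -5 + (11*f)*f = -5 + 11*f²)
U = 640000 (U = (-800)² = 640000)
1/(u(-657) + U) = 1/((-5 + 11*(-657)²) + 640000) = 1/((-5 + 11*431649) + 640000) = 1/((-5 + 4748139) + 640000) = 1/(4748134 + 640000) = 1/5388134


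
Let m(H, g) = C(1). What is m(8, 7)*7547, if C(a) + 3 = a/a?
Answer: -15094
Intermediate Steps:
C(a) = -2 (C(a) = -3 + a/a = -3 + 1 = -2)
m(H, g) = -2
m(8, 7)*7547 = -2*7547 = -15094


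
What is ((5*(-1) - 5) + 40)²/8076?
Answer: 75/673 ≈ 0.11144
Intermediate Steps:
((5*(-1) - 5) + 40)²/8076 = ((-5 - 5) + 40)²*(1/8076) = (-10 + 40)²*(1/8076) = 30²*(1/8076) = 900*(1/8076) = 75/673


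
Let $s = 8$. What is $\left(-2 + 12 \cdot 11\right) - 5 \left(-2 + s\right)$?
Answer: $100$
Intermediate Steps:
$\left(-2 + 12 \cdot 11\right) - 5 \left(-2 + s\right) = \left(-2 + 12 \cdot 11\right) - 5 \left(-2 + 8\right) = \left(-2 + 132\right) - 30 = 130 - 30 = 100$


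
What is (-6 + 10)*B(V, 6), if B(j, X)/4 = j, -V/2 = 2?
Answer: -64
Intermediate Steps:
V = -4 (V = -2*2 = -4)
B(j, X) = 4*j
(-6 + 10)*B(V, 6) = (-6 + 10)*(4*(-4)) = 4*(-16) = -64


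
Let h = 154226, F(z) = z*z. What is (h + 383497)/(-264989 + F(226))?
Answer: -537723/213913 ≈ -2.5137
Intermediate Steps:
F(z) = z²
(h + 383497)/(-264989 + F(226)) = (154226 + 383497)/(-264989 + 226²) = 537723/(-264989 + 51076) = 537723/(-213913) = 537723*(-1/213913) = -537723/213913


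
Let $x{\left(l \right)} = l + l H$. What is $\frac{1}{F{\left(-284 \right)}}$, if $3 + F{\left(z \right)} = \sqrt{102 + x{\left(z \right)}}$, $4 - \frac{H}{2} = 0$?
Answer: $- \frac{1}{821} - \frac{i \sqrt{2454}}{2463} \approx -0.001218 - 0.020113 i$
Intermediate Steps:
$H = 8$ ($H = 8 - 0 = 8 + 0 = 8$)
$x{\left(l \right)} = 9 l$ ($x{\left(l \right)} = l + l 8 = l + 8 l = 9 l$)
$F{\left(z \right)} = -3 + \sqrt{102 + 9 z}$
$\frac{1}{F{\left(-284 \right)}} = \frac{1}{-3 + \sqrt{102 + 9 \left(-284\right)}} = \frac{1}{-3 + \sqrt{102 - 2556}} = \frac{1}{-3 + \sqrt{-2454}} = \frac{1}{-3 + i \sqrt{2454}}$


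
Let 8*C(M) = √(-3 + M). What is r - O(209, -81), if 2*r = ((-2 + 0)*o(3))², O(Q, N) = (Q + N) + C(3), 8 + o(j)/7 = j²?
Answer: -30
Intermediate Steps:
o(j) = -56 + 7*j²
C(M) = √(-3 + M)/8
O(Q, N) = N + Q (O(Q, N) = (Q + N) + √(-3 + 3)/8 = (N + Q) + √0/8 = (N + Q) + (⅛)*0 = (N + Q) + 0 = N + Q)
r = 98 (r = ((-2 + 0)*(-56 + 7*3²))²/2 = (-2*(-56 + 7*9))²/2 = (-2*(-56 + 63))²/2 = (-2*7)²/2 = (½)*(-14)² = (½)*196 = 98)
r - O(209, -81) = 98 - (-81 + 209) = 98 - 1*128 = 98 - 128 = -30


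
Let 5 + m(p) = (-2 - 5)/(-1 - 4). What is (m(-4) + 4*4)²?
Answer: 3844/25 ≈ 153.76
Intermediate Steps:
m(p) = -18/5 (m(p) = -5 + (-2 - 5)/(-1 - 4) = -5 - 7/(-5) = -5 - 7*(-⅕) = -5 + 7/5 = -18/5)
(m(-4) + 4*4)² = (-18/5 + 4*4)² = (-18/5 + 16)² = (62/5)² = 3844/25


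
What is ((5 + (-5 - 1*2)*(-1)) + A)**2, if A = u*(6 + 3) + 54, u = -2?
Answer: 2304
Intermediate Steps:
A = 36 (A = -2*(6 + 3) + 54 = -2*9 + 54 = -18 + 54 = 36)
((5 + (-5 - 1*2)*(-1)) + A)**2 = ((5 + (-5 - 1*2)*(-1)) + 36)**2 = ((5 + (-5 - 2)*(-1)) + 36)**2 = ((5 - 7*(-1)) + 36)**2 = ((5 + 7) + 36)**2 = (12 + 36)**2 = 48**2 = 2304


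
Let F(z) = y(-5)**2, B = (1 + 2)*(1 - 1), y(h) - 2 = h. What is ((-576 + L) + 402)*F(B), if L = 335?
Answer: 1449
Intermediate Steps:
y(h) = 2 + h
B = 0 (B = 3*0 = 0)
F(z) = 9 (F(z) = (2 - 5)**2 = (-3)**2 = 9)
((-576 + L) + 402)*F(B) = ((-576 + 335) + 402)*9 = (-241 + 402)*9 = 161*9 = 1449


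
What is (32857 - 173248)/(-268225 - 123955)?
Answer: 140391/392180 ≈ 0.35798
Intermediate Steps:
(32857 - 173248)/(-268225 - 123955) = -140391/(-392180) = -140391*(-1/392180) = 140391/392180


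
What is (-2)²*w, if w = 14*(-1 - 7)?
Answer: -448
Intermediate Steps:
w = -112 (w = 14*(-8) = -112)
(-2)²*w = (-2)²*(-112) = 4*(-112) = -448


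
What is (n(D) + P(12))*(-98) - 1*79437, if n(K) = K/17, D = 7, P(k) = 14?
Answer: -1374439/17 ≈ -80849.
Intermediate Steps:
n(K) = K/17 (n(K) = K*(1/17) = K/17)
(n(D) + P(12))*(-98) - 1*79437 = ((1/17)*7 + 14)*(-98) - 1*79437 = (7/17 + 14)*(-98) - 79437 = (245/17)*(-98) - 79437 = -24010/17 - 79437 = -1374439/17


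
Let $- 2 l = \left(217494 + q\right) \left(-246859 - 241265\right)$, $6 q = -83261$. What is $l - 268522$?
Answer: $49694944409$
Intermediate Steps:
$q = - \frac{83261}{6}$ ($q = \frac{1}{6} \left(-83261\right) = - \frac{83261}{6} \approx -13877.0$)
$l = 49695212931$ ($l = - \frac{\left(217494 - \frac{83261}{6}\right) \left(-246859 - 241265\right)}{2} = - \frac{\frac{1221703}{6} \left(-488124\right)}{2} = \left(- \frac{1}{2}\right) \left(-99390425862\right) = 49695212931$)
$l - 268522 = 49695212931 - 268522 = 49694944409$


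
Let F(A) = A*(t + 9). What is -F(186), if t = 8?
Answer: -3162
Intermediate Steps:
F(A) = 17*A (F(A) = A*(8 + 9) = A*17 = 17*A)
-F(186) = -17*186 = -1*3162 = -3162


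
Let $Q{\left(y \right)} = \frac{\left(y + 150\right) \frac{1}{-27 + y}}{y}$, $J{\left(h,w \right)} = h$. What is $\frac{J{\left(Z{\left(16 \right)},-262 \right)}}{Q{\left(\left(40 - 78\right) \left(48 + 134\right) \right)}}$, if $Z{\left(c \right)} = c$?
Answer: $- \frac{384142304}{3383} \approx -1.1355 \cdot 10^{5}$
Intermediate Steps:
$Q{\left(y \right)} = \frac{150 + y}{y \left(-27 + y\right)}$ ($Q{\left(y \right)} = \frac{\left(150 + y\right) \frac{1}{-27 + y}}{y} = \frac{\frac{1}{-27 + y} \left(150 + y\right)}{y} = \frac{150 + y}{y \left(-27 + y\right)}$)
$\frac{J{\left(Z{\left(16 \right)},-262 \right)}}{Q{\left(\left(40 - 78\right) \left(48 + 134\right) \right)}} = \frac{16}{\frac{1}{\left(40 - 78\right) \left(48 + 134\right)} \frac{1}{-27 + \left(40 - 78\right) \left(48 + 134\right)} \left(150 + \left(40 - 78\right) \left(48 + 134\right)\right)} = \frac{16}{\frac{1}{\left(-38\right) 182} \frac{1}{-27 - 6916} \left(150 - 6916\right)} = \frac{16}{\frac{1}{-6916} \frac{1}{-27 - 6916} \left(150 - 6916\right)} = \frac{16}{\left(- \frac{1}{6916}\right) \frac{1}{-6943} \left(-6766\right)} = \frac{16}{\left(- \frac{1}{6916}\right) \left(- \frac{1}{6943}\right) \left(-6766\right)} = \frac{16}{- \frac{3383}{24008894}} = 16 \left(- \frac{24008894}{3383}\right) = - \frac{384142304}{3383}$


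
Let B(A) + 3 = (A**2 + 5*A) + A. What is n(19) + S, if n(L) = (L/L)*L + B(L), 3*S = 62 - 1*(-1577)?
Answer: 3112/3 ≈ 1037.3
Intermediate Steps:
S = 1639/3 (S = (62 - 1*(-1577))/3 = (62 + 1577)/3 = (1/3)*1639 = 1639/3 ≈ 546.33)
B(A) = -3 + A**2 + 6*A (B(A) = -3 + ((A**2 + 5*A) + A) = -3 + (A**2 + 6*A) = -3 + A**2 + 6*A)
n(L) = -3 + L**2 + 7*L (n(L) = (L/L)*L + (-3 + L**2 + 6*L) = 1*L + (-3 + L**2 + 6*L) = L + (-3 + L**2 + 6*L) = -3 + L**2 + 7*L)
n(19) + S = (-3 + 19**2 + 7*19) + 1639/3 = (-3 + 361 + 133) + 1639/3 = 491 + 1639/3 = 3112/3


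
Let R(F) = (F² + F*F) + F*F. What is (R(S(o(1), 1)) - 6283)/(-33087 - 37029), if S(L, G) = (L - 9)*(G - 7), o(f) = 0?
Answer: -2465/70116 ≈ -0.035156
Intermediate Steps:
S(L, G) = (-9 + L)*(-7 + G)
R(F) = 3*F² (R(F) = (F² + F²) + F² = 2*F² + F² = 3*F²)
(R(S(o(1), 1)) - 6283)/(-33087 - 37029) = (3*(63 - 9*1 - 7*0 + 1*0)² - 6283)/(-33087 - 37029) = (3*(63 - 9 + 0 + 0)² - 6283)/(-70116) = (3*54² - 6283)*(-1/70116) = (3*2916 - 6283)*(-1/70116) = (8748 - 6283)*(-1/70116) = 2465*(-1/70116) = -2465/70116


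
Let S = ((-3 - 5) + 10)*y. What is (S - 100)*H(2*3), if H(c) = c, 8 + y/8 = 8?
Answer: -600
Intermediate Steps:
y = 0 (y = -64 + 8*8 = -64 + 64 = 0)
S = 0 (S = ((-3 - 5) + 10)*0 = (-8 + 10)*0 = 2*0 = 0)
(S - 100)*H(2*3) = (0 - 100)*(2*3) = -100*6 = -600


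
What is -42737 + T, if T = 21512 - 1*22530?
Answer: -43755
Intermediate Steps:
T = -1018 (T = 21512 - 22530 = -1018)
-42737 + T = -42737 - 1018 = -43755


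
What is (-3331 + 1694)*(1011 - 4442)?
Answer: 5616547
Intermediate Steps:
(-3331 + 1694)*(1011 - 4442) = -1637*(-3431) = 5616547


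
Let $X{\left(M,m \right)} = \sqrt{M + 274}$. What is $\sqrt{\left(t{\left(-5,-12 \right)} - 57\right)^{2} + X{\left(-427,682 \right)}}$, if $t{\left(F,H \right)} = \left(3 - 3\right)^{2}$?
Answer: $\sqrt{3249 + 3 i \sqrt{17}} \approx 57.0 + 0.1085 i$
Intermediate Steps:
$t{\left(F,H \right)} = 0$ ($t{\left(F,H \right)} = 0^{2} = 0$)
$X{\left(M,m \right)} = \sqrt{274 + M}$
$\sqrt{\left(t{\left(-5,-12 \right)} - 57\right)^{2} + X{\left(-427,682 \right)}} = \sqrt{\left(0 - 57\right)^{2} + \sqrt{274 - 427}} = \sqrt{\left(-57\right)^{2} + \sqrt{-153}} = \sqrt{3249 + 3 i \sqrt{17}}$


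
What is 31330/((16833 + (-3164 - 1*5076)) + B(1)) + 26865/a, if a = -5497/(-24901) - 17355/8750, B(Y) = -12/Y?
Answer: -10043279136777820/659120519801 ≈ -15237.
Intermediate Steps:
a = -76811621/43576750 (a = -5497*(-1/24901) - 17355*1/8750 = 5497/24901 - 3471/1750 = -76811621/43576750 ≈ -1.7627)
31330/((16833 + (-3164 - 1*5076)) + B(1)) + 26865/a = 31330/((16833 + (-3164 - 1*5076)) - 12/1) + 26865/(-76811621/43576750) = 31330/((16833 + (-3164 - 5076)) - 12*1) + 26865*(-43576750/76811621) = 31330/((16833 - 8240) - 12) - 1170689388750/76811621 = 31330/(8593 - 12) - 1170689388750/76811621 = 31330/8581 - 1170689388750/76811621 = -10043279136777820/659120519801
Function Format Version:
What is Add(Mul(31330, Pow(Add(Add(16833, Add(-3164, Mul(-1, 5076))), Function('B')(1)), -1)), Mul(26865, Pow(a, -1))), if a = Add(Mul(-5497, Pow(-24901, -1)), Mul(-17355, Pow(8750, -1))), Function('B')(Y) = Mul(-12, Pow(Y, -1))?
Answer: Rational(-10043279136777820, 659120519801) ≈ -15237.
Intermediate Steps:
a = Rational(-76811621, 43576750) (a = Add(Mul(-5497, Rational(-1, 24901)), Mul(-17355, Rational(1, 8750))) = Add(Rational(5497, 24901), Rational(-3471, 1750)) = Rational(-76811621, 43576750) ≈ -1.7627)
Add(Mul(31330, Pow(Add(Add(16833, Add(-3164, Mul(-1, 5076))), Function('B')(1)), -1)), Mul(26865, Pow(a, -1))) = Add(Mul(31330, Pow(Add(Add(16833, Add(-3164, Mul(-1, 5076))), Mul(-12, Pow(1, -1))), -1)), Mul(26865, Pow(Rational(-76811621, 43576750), -1))) = Add(Mul(31330, Pow(Add(Add(16833, Add(-3164, -5076)), Mul(-12, 1)), -1)), Mul(26865, Rational(-43576750, 76811621))) = Add(Mul(31330, Pow(Add(Add(16833, -8240), -12), -1)), Rational(-1170689388750, 76811621)) = Add(Mul(31330, Pow(Add(8593, -12), -1)), Rational(-1170689388750, 76811621)) = Add(Mul(31330, Pow(8581, -1)), Rational(-1170689388750, 76811621)) = Add(Mul(31330, Rational(1, 8581)), Rational(-1170689388750, 76811621)) = Add(Rational(31330, 8581), Rational(-1170689388750, 76811621)) = Rational(-10043279136777820, 659120519801)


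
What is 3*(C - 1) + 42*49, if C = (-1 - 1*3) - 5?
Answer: 2028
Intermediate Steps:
C = -9 (C = (-1 - 3) - 5 = -4 - 5 = -9)
3*(C - 1) + 42*49 = 3*(-9 - 1) + 42*49 = 3*(-10) + 2058 = -30 + 2058 = 2028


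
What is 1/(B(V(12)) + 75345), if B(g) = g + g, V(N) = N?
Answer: 1/75369 ≈ 1.3268e-5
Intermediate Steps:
B(g) = 2*g
1/(B(V(12)) + 75345) = 1/(2*12 + 75345) = 1/(24 + 75345) = 1/75369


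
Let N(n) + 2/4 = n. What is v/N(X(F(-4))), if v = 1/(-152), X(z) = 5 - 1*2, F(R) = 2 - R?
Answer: -1/380 ≈ -0.0026316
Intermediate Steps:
X(z) = 3 (X(z) = 5 - 2 = 3)
v = -1/152 ≈ -0.0065789
N(n) = -½ + n
v/N(X(F(-4))) = -1/(152*(-½ + 3)) = -1/(152*5/2) = -1/152*⅖ = -1/380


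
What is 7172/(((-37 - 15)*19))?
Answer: -1793/247 ≈ -7.2591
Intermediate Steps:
7172/(((-37 - 15)*19)) = 7172/((-52*19)) = 7172/(-988) = 7172*(-1/988) = -1793/247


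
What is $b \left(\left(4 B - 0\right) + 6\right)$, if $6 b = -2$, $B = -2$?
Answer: $\frac{2}{3} \approx 0.66667$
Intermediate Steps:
$b = - \frac{1}{3}$ ($b = \frac{1}{6} \left(-2\right) = - \frac{1}{3} \approx -0.33333$)
$b \left(\left(4 B - 0\right) + 6\right) = - \frac{\left(4 \left(-2\right) - 0\right) + 6}{3} = - \frac{\left(-8 + 0\right) + 6}{3} = - \frac{-8 + 6}{3} = \left(- \frac{1}{3}\right) \left(-2\right) = \frac{2}{3}$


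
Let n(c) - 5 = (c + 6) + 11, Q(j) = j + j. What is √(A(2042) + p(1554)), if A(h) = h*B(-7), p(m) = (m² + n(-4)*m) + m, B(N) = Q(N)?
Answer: √2415854 ≈ 1554.3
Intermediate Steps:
Q(j) = 2*j
B(N) = 2*N
n(c) = 22 + c (n(c) = 5 + ((c + 6) + 11) = 5 + ((6 + c) + 11) = 5 + (17 + c) = 22 + c)
p(m) = m² + 19*m (p(m) = (m² + (22 - 4)*m) + m = (m² + 18*m) + m = m² + 19*m)
A(h) = -14*h (A(h) = h*(2*(-7)) = h*(-14) = -14*h)
√(A(2042) + p(1554)) = √(-14*2042 + 1554*(19 + 1554)) = √(-28588 + 1554*1573) = √(-28588 + 2444442) = √2415854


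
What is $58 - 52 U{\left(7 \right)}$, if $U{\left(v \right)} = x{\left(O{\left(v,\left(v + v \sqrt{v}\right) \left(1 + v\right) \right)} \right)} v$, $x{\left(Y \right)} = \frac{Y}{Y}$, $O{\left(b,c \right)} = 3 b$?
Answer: $-306$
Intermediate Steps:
$x{\left(Y \right)} = 1$
$U{\left(v \right)} = v$ ($U{\left(v \right)} = 1 v = v$)
$58 - 52 U{\left(7 \right)} = 58 - 364 = -306$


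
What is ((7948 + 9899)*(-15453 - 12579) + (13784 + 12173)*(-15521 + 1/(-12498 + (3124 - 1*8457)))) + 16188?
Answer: -16104058992260/17831 ≈ -9.0315e+8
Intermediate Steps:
((7948 + 9899)*(-15453 - 12579) + (13784 + 12173)*(-15521 + 1/(-12498 + (3124 - 1*8457)))) + 16188 = (17847*(-28032) + 25957*(-15521 + 1/(-12498 + (3124 - 8457)))) + 16188 = (-500287104 + 25957*(-15521 + 1/(-12498 - 5333))) + 16188 = (-500287104 + 25957*(-15521 + 1/(-17831))) + 16188 = (-500287104 + 25957*(-15521 - 1/17831)) + 16188 = (-500287104 + 25957*(-276754952/17831)) + 16188 = (-500287104 - 7183728289064/17831) + 16188 = -16104347640488/17831 + 16188 = -16104058992260/17831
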